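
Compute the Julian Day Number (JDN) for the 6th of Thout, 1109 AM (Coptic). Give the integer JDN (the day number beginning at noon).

Equivalently 11 September 1392 (proleptic Gregorian).
JDN 2400001 is 17 November 1858 CE (Gregorian), MJD 0; the target day is −170269 days from there, so JDN = 2229732.

2229732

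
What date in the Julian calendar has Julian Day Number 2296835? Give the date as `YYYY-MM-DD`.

1576-05-23

The proleptic Gregorian equivalent of JDN 2296835 is 2 June 1576.
In the Julian calendar that day is 1576-05-23.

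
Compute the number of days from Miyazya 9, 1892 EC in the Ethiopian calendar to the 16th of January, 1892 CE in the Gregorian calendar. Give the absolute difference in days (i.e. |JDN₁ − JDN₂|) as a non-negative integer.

3013

First date → JDN 2415127; second date → JDN 2412114.
The interval is |2415127 − 2412114| = 3013 days.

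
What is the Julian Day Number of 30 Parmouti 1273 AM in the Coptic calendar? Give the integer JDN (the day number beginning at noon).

2289867

In the proleptic Gregorian calendar the same day is 5 May 1557.
JDN 2451545 is 1 January 2000 CE (Gregorian); the target day is −161678 days from there, so JDN = 2289867.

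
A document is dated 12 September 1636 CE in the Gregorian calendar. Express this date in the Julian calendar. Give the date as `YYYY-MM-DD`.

1636-09-02

At this point the Julian calendar is 10 days behind the Gregorian.
12 September 1636 Gregorian − 10 days → 2 September 1636 Julian.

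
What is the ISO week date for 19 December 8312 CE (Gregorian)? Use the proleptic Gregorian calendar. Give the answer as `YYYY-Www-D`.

The weekday is Thursday (ISO weekday 4).
That Thursday belongs to ISO week 51 of ISO year 8312.

8312-W51-4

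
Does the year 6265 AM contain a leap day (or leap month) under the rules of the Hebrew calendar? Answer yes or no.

Hebrew year 6265 is year 14 of its 19-year Metonic cycle; leap years are at positions 3, 6, 8, 11, 14, 17, 19, so it is a leap year (13 months).

yes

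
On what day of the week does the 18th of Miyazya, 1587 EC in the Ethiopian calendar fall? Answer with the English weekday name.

Sunday

Equivalently 23 April 1595 Gregorian, JDN 2303734.
2303734 ≡ 6 (mod 7); counting from Monday = 0 gives Sunday.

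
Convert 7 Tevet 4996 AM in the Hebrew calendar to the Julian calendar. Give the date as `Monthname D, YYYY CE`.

December 18, 1235 CE

The source date corresponds to 25 December 1235 in the proleptic Gregorian calendar (JDN 2172493).
That day falls on 18 December 1235 CE in the Julian calendar.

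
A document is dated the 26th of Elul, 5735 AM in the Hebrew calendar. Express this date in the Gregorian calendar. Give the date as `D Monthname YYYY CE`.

Julian Day Number of the source date = 2442658.
Converting JDN 2442658 to the Gregorian calendar gives 2 September 1975 CE.

2 September 1975 CE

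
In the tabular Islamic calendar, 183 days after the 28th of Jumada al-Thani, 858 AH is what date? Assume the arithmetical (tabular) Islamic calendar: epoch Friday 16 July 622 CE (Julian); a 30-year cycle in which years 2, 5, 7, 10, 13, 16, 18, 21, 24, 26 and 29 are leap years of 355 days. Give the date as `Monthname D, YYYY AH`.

JDN of the 28th of Jumada al-Thani, 858 AH = 2252307.
2252307 + 183 = 2252490.
JDN 2252490 in the tabular Islamic calendar is Muharram 4, 859 AH.

Muharram 4, 859 AH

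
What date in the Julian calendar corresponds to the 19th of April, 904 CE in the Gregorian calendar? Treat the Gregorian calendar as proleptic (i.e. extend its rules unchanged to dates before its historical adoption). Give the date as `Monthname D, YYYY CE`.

April 14, 904 CE

For dates in this range the Gregorian date is 5 days ahead of the Julian.
19 April 904 Gregorian − 5 days → 14 April 904 Julian.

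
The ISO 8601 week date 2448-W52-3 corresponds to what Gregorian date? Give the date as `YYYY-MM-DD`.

ISO week 1 of 2448 is the week containing the first Thursday of 2448.
Week 52, day 3 (Wednesday) lands on 2448-12-23.

2448-12-23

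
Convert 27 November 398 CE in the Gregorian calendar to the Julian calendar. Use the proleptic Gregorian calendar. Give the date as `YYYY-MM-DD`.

For dates in this range the Gregorian date is 1 day ahead of the Julian.
27 November 398 Gregorian − 1 day → 26 November 398 Julian.

0398-11-26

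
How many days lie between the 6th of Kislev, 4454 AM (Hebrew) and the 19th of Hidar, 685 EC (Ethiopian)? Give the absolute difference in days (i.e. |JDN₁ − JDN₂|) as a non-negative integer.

360

JDN of the first date = 1974490.
JDN of the second date = 1974130.
|1974130 − 1974490| = 360.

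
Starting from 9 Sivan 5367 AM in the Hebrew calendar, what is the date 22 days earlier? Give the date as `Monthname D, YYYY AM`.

Iyar 16, 5367 AM

Counting 22 days back from JDN 2308159 reaches JDN 2308137, which is Iyar 16, 5367 AM.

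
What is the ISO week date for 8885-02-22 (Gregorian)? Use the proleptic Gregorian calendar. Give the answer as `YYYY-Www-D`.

8885-W08-4

The weekday is Thursday (ISO weekday 4).
That Thursday belongs to ISO week 8 of ISO year 8885.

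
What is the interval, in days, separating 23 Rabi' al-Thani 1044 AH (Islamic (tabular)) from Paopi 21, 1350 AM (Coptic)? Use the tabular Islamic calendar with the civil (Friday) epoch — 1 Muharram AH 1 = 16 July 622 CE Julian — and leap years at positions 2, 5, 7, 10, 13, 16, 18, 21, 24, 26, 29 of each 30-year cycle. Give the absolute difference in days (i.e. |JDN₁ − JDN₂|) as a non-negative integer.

353

JDN of the first date = 2318155.
JDN of the second date = 2317802.
|2317802 − 2318155| = 353.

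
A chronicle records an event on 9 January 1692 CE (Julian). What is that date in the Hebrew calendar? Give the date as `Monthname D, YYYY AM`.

Both dates share Julian Day Number 2339069; in the Hebrew calendar that is 1 Shevat 5452 AM.

Shevat 1, 5452 AM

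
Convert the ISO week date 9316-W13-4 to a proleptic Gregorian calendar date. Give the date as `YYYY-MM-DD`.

ISO week 1 of 9316 is the week containing the first Thursday of 9316.
Week 13, day 4 (Thursday) lands on 9316-03-26.

9316-03-26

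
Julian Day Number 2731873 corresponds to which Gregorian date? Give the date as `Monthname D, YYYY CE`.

July 7, 2767 CE

Counting from JDN 2299161 = 15 Oct 1582 gives an offset of 432712 days.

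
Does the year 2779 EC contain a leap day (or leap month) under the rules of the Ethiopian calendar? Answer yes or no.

yes

2779 mod 4 = 3; in the Ethiopian calendar a year is leap when year mod 4 = 3, so it is a leap year.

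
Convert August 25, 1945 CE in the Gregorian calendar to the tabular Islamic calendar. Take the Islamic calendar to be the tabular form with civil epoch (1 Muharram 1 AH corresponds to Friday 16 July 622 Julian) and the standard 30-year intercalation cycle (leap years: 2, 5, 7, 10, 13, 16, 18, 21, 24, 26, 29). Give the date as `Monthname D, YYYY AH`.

Both dates share Julian Day Number 2431693; in the tabular Islamic calendar that is 16 Ramadan 1364 AH.

Ramadan 16, 1364 AH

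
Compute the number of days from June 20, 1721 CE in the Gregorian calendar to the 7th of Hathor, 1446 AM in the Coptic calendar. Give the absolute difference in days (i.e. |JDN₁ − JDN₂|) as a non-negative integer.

3069

JDN of the first date = 2349813.
JDN of the second date = 2352882.
|2352882 − 2349813| = 3069.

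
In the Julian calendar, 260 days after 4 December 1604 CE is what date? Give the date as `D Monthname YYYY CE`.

21 August 1605 CE

JDN of 4 December 1604 CE = 2307257.
2307257 + 260 = 2307517.
JDN 2307517 in the Julian calendar is 21 August 1605 CE.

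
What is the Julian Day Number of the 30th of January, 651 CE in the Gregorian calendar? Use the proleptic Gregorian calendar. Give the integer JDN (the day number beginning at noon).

1958862

JDN 2400001 is 17 November 1858 CE (Gregorian), MJD 0; the target day is −441139 days from there, so JDN = 1958862.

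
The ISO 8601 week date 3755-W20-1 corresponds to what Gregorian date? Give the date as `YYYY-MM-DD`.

ISO week 1 of 3755 is the week containing the first Thursday of 3755.
Week 20, day 1 (Monday) lands on 3755-05-12.

3755-05-12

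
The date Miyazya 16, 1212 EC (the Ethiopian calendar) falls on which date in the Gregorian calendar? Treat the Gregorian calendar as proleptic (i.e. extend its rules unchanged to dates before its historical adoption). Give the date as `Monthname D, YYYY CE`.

Both dates share Julian Day Number 2166764; in the Gregorian calendar that is 18 April 1220 CE.

April 18, 1220 CE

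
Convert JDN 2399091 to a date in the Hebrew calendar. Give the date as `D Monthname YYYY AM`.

JDN 2399091 is 21 May 1856 in the Gregorian calendar.
In the Hebrew calendar that day is 16 Iyar 5616 AM.

16 Iyar 5616 AM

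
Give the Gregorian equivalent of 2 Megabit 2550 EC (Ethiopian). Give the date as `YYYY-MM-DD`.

2558-03-15

Both dates share Julian Day Number 2655424; in the Gregorian calendar that is 15 March 2558 CE.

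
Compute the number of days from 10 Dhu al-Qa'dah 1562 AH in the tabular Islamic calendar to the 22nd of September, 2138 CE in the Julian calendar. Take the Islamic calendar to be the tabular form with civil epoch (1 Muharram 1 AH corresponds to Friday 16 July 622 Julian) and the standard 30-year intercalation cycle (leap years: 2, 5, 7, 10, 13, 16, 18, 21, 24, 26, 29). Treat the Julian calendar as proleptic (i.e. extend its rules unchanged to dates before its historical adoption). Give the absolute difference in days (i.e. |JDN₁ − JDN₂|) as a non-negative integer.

317

JDN of the first date = 2501910.
JDN of the second date = 2502227.
|2502227 − 2501910| = 317.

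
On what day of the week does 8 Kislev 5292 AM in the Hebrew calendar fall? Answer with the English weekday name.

In the proleptic Gregorian calendar this is 27 November 1531 (JDN 2280576).
2280576 ≡ 4 (mod 7); counting from Monday = 0 gives Friday.

Friday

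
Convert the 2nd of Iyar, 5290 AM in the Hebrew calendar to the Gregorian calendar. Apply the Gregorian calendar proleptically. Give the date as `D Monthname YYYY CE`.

9 May 1530 CE

Julian Day Number of the source date = 2280009.
Converting JDN 2280009 to the Gregorian calendar gives 9 May 1530 CE.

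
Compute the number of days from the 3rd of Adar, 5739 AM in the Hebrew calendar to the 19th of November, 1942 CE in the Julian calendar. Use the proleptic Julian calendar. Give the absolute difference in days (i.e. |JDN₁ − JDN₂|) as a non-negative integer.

JDN of the first date = 2443935.
JDN of the second date = 2430696.
|2430696 − 2443935| = 13239.

13239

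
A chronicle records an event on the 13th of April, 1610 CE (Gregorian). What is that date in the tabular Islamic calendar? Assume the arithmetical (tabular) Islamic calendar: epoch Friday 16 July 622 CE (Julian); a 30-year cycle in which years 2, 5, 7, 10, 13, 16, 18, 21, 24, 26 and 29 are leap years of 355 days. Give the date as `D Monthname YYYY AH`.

19 Muharram 1019 AH

Both dates share Julian Day Number 2309203; in the tabular Islamic calendar that is 19 Muharram 1019 AH.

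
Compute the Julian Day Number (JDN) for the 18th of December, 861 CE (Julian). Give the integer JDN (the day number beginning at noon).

In the proleptic Gregorian calendar the same day is 22 December 861.
JDN 2299161 is 15 October 1582 CE (Gregorian); the target day is −263271 days from there, so JDN = 2035890.

2035890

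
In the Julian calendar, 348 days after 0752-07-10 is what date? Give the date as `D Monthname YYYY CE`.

The starting date is JDN 1995917; 1995917 + 348 = 1996265.
JDN 1996265 corresponds to 23 June 753 CE.

23 June 753 CE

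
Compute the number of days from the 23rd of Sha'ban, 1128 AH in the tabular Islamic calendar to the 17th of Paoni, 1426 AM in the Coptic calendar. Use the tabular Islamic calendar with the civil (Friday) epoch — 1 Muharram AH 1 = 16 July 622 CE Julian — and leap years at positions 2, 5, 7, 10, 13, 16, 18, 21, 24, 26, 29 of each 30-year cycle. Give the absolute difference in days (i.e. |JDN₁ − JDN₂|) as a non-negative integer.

2243

First date → JDN 2348040; second date → JDN 2345797.
The interval is |2348040 − 2345797| = 2243 days.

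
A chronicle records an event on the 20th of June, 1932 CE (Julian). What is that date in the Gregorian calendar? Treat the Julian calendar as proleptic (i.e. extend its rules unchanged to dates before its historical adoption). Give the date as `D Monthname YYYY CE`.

The Julian–Gregorian offset here is 13 days (Julian trailing).
20 June 1932 Julian + 13 days → 3 July 1932 Gregorian.

3 July 1932 CE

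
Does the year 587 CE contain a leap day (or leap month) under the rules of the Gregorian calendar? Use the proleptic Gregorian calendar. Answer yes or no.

no

587 is not divisible by 4, so it is a common year.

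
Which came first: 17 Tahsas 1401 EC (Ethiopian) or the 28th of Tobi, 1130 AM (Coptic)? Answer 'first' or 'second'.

first

First date → JDN 2235677; second date → JDN 2237544.
JDN 2235677 < JDN 2237544, so the first date is earlier.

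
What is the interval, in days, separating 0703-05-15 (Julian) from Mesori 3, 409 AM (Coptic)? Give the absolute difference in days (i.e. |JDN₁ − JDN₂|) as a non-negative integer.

JDN of the first date = 1977963.
JDN of the second date = 1974384.
|1974384 − 1977963| = 3579.

3579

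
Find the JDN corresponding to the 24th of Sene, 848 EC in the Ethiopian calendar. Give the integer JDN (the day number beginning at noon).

Equivalently 22 June 856 (proleptic Gregorian).
JDN 2451545 is 1 January 2000 CE (Gregorian); the target day is −417664 days from there, so JDN = 2033881.

2033881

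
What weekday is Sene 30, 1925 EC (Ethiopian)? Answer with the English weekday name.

Friday

In the Gregorian calendar this is 7 July 1933 (JDN 2427261).
2427261 ≡ 4 (mod 7); counting from Monday = 0 gives Friday.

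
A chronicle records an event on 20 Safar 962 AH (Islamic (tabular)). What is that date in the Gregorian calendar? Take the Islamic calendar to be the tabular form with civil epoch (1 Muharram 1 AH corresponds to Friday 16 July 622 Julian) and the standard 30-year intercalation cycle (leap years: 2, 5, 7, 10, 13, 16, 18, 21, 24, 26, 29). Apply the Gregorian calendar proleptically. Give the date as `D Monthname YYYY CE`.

24 January 1555 CE

Julian Day Number of the source date = 2289035.
Converting JDN 2289035 to the Gregorian calendar gives 24 January 1555 CE.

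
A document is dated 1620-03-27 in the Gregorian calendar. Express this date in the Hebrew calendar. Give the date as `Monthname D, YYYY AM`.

Adar II 22, 5380 AM

Both dates share Julian Day Number 2312839; in the Hebrew calendar that is 22 Adar II 5380 AM.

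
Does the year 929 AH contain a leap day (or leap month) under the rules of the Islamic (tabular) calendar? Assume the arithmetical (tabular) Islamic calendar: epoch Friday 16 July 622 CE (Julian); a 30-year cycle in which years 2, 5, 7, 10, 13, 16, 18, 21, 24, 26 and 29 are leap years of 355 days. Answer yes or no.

Year 929 AH is year 29 of its 30-year cycle; leap positions are 2, 5, 7, 10, 13, 16, 18, 21, 24, 26, 29, so it is a leap year (355 days).

yes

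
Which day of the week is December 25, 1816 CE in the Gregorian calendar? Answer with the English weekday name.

Wednesday

Since JDN mod 7 = 2 (0 = Monday), the day is Wednesday.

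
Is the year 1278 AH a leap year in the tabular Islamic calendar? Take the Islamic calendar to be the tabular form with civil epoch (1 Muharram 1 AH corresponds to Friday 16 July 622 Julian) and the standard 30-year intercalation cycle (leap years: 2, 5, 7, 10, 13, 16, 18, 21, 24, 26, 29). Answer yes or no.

Year 1278 AH is year 18 of its 30-year cycle; leap positions are 2, 5, 7, 10, 13, 16, 18, 21, 24, 26, 29, so it is a leap year (355 days).

yes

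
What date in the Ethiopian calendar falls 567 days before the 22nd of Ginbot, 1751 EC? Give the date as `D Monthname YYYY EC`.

30 Tikimt 1750 EC

The starting date is JDN 2363669; 2363669 − 567 = 2363102.
JDN 2363102 corresponds to 30 Tikimt 1750 EC.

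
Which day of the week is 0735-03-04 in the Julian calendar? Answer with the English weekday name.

This is JDN 1989579 (8 March 735 Gregorian).
JDN 1989579 mod 7 = 4, and JDN 0 was a Monday, so this is a Friday.

Friday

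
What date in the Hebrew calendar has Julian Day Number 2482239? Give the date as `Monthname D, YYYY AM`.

Shevat 7, 5844 AM

The Gregorian equivalent of JDN 2482239 is 14 January 2084.
In the Hebrew calendar that day is Shevat 7, 5844 AM.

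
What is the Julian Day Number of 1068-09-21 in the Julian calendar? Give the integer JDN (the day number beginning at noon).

In the proleptic Gregorian calendar the same day is 27 September 1068.
JDN 2299161 is 15 October 1582 CE (Gregorian); the target day is −187752 days from there, so JDN = 2111409.

2111409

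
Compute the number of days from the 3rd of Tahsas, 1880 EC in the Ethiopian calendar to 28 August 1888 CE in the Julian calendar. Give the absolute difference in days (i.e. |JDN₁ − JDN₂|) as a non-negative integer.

First date → JDN 2410618; second date → JDN 2410890.
The interval is |2410618 − 2410890| = 272 days.

272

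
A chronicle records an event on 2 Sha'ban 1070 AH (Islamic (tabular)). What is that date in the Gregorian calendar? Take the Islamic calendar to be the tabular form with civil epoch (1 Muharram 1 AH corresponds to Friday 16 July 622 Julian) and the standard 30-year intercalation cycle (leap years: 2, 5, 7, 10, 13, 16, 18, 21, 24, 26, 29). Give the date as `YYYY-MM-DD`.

Both dates share Julian Day Number 2327466; in the Gregorian calendar that is 13 April 1660 CE.

1660-04-13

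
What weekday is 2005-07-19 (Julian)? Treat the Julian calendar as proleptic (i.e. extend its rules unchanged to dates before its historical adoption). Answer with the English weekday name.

In the Gregorian calendar this is 1 August 2005 (JDN 2453584).
2453584 ≡ 0 (mod 7); counting from Monday = 0 gives Monday.

Monday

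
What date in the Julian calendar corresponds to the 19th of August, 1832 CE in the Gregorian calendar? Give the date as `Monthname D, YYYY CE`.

August 7, 1832 CE

The Julian–Gregorian offset here is 12 days (Julian trailing).
19 August 1832 Gregorian − 12 days → 7 August 1832 Julian.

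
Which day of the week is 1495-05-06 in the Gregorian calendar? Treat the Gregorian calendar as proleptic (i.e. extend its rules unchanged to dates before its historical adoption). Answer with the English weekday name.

Monday

2267223 ≡ 0 (mod 7); counting from Monday = 0 gives Monday.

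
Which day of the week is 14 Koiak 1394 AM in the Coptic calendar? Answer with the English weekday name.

In the Gregorian calendar this is 20 December 1677 (JDN 2333926).
Since JDN mod 7 = 0 (0 = Monday), the day is Monday.

Monday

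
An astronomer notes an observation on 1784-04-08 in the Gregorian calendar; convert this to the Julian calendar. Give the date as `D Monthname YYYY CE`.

28 March 1784 CE

The Julian–Gregorian offset here is 11 days (Julian trailing).
8 April 1784 Gregorian − 11 days → 28 March 1784 Julian.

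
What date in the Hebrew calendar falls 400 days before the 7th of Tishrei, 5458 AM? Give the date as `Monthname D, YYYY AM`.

Av 20, 5456 AM

Counting 400 days back from JDN 2341142 reaches JDN 2340742, which is Av 20, 5456 AM.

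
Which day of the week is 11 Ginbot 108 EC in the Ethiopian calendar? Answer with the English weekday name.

In the proleptic Gregorian calendar this is 5 May 116 (JDN 1763553).
Since JDN mod 7 = 1 (0 = Monday), the day is Tuesday.

Tuesday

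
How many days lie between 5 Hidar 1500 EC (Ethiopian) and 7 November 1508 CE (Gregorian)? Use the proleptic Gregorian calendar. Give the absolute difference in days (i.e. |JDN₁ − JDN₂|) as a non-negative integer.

361

JDN of the first date = 2271795.
JDN of the second date = 2272156.
|2272156 − 2271795| = 361.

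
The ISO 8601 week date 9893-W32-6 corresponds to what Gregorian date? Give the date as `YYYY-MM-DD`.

ISO week 1 of 9893 is the week containing the first Thursday of 9893.
Week 32, day 6 (Saturday) lands on 9893-08-12.

9893-08-12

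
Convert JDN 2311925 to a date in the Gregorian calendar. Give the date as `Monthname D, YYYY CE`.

JDN 2451545 is 1 Jan 2000; 2311925 is −139620 days from there.

September 25, 1617 CE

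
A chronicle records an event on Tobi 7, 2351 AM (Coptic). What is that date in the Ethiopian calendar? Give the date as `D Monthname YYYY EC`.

The source date corresponds to 20 January 2635 in the Gregorian calendar (JDN 2683493).
That day falls on 7 Tir 2627 EC in the Ethiopian calendar.

7 Tir 2627 EC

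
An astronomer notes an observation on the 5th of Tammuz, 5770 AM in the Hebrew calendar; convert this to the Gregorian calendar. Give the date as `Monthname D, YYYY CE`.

June 17, 2010 CE

Julian Day Number of the source date = 2455365.
Converting JDN 2455365 to the Gregorian calendar gives 17 June 2010 CE.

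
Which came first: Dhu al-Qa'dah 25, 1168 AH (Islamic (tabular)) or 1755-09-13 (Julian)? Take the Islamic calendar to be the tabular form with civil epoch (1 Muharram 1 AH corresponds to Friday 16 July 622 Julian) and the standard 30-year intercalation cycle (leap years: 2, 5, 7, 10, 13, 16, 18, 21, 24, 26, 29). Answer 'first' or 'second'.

first

The two dates have Julian Day Numbers 2362305 and 2362327 respectively.
Since 2362305 < 2362327, the first date comes first.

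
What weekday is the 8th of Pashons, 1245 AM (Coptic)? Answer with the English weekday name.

Equivalently 13 May 1529 Gregorian, JDN 2279648.
JDN 2279648 mod 7 = 0, and JDN 0 was a Monday, so this is a Monday.

Monday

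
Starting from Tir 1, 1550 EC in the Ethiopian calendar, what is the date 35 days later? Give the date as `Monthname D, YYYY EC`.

The starting date is JDN 2290113; 2290113 + 35 = 2290148.
JDN 2290148 corresponds to Yekatit 6, 1550 EC.

Yekatit 6, 1550 EC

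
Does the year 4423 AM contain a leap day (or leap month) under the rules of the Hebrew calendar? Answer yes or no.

Hebrew year 4423 is year 15 of its 19-year Metonic cycle; leap years are at positions 3, 6, 8, 11, 14, 17, 19, so it is a common year (12 months).

no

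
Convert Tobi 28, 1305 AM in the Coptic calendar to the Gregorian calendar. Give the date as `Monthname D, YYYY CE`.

February 2, 1589 CE

Julian Day Number of the source date = 2301463.
Converting JDN 2301463 to the Gregorian calendar gives 2 February 1589 CE.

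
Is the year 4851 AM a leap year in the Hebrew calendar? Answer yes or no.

yes

Hebrew year 4851 is year 6 of its 19-year Metonic cycle; leap years are at positions 3, 6, 8, 11, 14, 17, 19, so it is a leap year (13 months).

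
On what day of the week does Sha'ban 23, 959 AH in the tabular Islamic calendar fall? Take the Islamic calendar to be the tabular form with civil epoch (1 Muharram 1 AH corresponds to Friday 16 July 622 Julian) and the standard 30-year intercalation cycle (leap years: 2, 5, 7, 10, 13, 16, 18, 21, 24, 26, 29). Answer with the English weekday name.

Sunday

Equivalently 24 August 1552 Gregorian, JDN 2288152.
Since JDN mod 7 = 6 (0 = Monday), the day is Sunday.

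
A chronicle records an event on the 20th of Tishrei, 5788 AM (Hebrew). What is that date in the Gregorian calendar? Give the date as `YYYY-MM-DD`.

Both dates share Julian Day Number 2461700; in the Gregorian calendar that is 21 October 2027 CE.

2027-10-21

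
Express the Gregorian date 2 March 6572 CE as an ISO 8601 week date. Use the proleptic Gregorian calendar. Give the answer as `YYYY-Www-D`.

The weekday is Monday (ISO weekday 1).
That Monday belongs to ISO week 10 of ISO year 6572.

6572-W10-1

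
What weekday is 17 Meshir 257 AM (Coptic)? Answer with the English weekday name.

Monday

This is JDN 1918700 (13 February 541 Gregorian).
1918700 ≡ 0 (mod 7); counting from Monday = 0 gives Monday.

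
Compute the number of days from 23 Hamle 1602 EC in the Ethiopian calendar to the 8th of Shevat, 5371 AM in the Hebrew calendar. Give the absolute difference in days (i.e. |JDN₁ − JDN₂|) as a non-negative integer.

179

First date → JDN 2309308; second date → JDN 2309487.
The interval is |2309308 − 2309487| = 179 days.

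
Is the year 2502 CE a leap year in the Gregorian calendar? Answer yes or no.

no

2502 is not divisible by 4, so it is a common year.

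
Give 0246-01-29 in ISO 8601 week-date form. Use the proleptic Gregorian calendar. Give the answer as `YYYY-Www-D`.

0246-W05-4

The weekday is Thursday (ISO weekday 4).
That Thursday belongs to ISO week 5 of ISO year 246.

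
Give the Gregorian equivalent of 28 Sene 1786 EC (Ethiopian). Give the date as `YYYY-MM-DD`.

1794-07-03

Julian Day Number of the source date = 2376489.
Converting JDN 2376489 to the Gregorian calendar gives 3 July 1794 CE.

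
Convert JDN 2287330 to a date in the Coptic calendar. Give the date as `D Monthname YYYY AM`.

JDN 2287330 is 25 May 1550 in the proleptic Gregorian calendar.
In the Coptic calendar that day is 20 Pashons 1266 AM.

20 Pashons 1266 AM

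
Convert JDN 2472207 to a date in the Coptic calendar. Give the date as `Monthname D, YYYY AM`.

The Gregorian equivalent of JDN 2472207 is 27 July 2056.
In the Coptic calendar that day is Epip 20, 1772 AM.

Epip 20, 1772 AM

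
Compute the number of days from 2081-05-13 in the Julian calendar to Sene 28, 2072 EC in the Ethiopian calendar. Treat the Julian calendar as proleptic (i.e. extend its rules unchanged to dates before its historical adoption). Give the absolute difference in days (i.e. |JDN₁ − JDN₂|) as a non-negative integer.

JDN of the first date = 2481276.
JDN of the second date = 2480951.
|2480951 − 2481276| = 325.

325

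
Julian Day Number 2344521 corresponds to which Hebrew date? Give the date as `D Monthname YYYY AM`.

19 Tevet 5467 AM

JDN 2344521 is 24 December 1706 in the Gregorian calendar.
In the Hebrew calendar that day is 19 Tevet 5467 AM.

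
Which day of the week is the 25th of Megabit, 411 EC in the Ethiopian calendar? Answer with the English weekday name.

In the proleptic Gregorian calendar this is 22 March 419 (JDN 1874177).
JDN 1874177 mod 7 = 4, and JDN 0 was a Monday, so this is a Friday.

Friday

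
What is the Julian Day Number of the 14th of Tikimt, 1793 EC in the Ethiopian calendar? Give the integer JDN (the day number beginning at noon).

Equivalently 23 October 1800 (Gregorian).
JDN 2451545 is 1 January 2000 CE (Gregorian); the target day is −72753 days from there, so JDN = 2378792.

2378792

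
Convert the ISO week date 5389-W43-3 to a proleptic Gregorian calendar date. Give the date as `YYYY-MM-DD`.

ISO week 1 of 5389 is the week containing the first Thursday of 5389.
Week 43, day 3 (Wednesday) lands on 5389-10-21.

5389-10-21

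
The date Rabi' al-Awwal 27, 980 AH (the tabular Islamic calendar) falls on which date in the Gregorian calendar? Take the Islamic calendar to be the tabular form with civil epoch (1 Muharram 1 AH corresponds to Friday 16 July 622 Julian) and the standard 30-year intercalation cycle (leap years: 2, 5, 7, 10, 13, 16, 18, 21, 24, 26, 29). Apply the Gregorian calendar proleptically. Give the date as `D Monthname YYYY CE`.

Julian Day Number of the source date = 2295450.
Converting JDN 2295450 to the Gregorian calendar gives 17 August 1572 CE.

17 August 1572 CE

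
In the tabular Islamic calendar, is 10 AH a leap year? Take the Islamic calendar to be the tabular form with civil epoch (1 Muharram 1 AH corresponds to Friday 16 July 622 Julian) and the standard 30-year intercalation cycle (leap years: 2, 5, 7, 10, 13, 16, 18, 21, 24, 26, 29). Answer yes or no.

Year 10 AH is year 10 of its 30-year cycle; leap positions are 2, 5, 7, 10, 13, 16, 18, 21, 24, 26, 29, so it is a leap year (355 days).

yes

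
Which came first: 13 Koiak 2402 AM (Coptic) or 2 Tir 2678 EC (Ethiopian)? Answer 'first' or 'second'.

first

Converting both to JDN: 2702097 vs 2702116; the smaller is the first.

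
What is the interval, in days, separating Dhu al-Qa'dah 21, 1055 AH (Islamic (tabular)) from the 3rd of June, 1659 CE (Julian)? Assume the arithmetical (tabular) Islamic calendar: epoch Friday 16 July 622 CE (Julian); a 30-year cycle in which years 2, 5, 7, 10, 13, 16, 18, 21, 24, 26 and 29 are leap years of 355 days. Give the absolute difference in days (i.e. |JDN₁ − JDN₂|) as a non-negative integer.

JDN of the first date = 2322257.
JDN of the second date = 2327161.
|2327161 − 2322257| = 4904.

4904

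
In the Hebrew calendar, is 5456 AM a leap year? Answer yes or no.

Hebrew year 5456 is year 3 of its 19-year Metonic cycle; leap years are at positions 3, 6, 8, 11, 14, 17, 19, so it is a leap year (13 months).

yes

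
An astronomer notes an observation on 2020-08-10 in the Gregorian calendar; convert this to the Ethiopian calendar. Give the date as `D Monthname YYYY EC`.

4 Nehase 2012 EC

Julian Day Number of the source date = 2459072.
Converting JDN 2459072 to the Ethiopian calendar gives 4 Nehase 2012 EC.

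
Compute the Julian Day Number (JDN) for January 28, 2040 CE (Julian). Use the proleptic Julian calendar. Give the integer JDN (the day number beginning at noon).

In the Gregorian calendar the same day is 10 February 2040.
JDN 2451545 is 1 January 2000 CE (Gregorian); the target day is +14650 days from there, so JDN = 2466195.

2466195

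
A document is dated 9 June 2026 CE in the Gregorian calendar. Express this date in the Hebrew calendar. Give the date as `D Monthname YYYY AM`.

Both dates share Julian Day Number 2461201; in the Hebrew calendar that is 24 Sivan 5786 AM.

24 Sivan 5786 AM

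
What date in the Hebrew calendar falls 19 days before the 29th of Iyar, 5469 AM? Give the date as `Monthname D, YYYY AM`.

JDN of the 29th of Iyar, 5469 AM = 2345388.
2345388 − 19 = 2345369.
JDN 2345369 in the Hebrew calendar is Iyar 10, 5469 AM.

Iyar 10, 5469 AM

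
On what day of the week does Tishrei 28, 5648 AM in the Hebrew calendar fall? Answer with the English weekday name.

Equivalently 16 October 1887 Gregorian, JDN 2410561.
2410561 ≡ 6 (mod 7); counting from Monday = 0 gives Sunday.

Sunday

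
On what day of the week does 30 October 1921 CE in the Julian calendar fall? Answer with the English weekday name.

In the Gregorian calendar this is 12 November 1921 (JDN 2423006).
Since JDN mod 7 = 5 (0 = Monday), the day is Saturday.

Saturday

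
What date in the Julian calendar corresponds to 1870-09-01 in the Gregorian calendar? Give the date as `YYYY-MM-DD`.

The Julian–Gregorian offset here is 12 days (Julian trailing).
1 September 1870 Gregorian − 12 days → 20 August 1870 Julian.

1870-08-20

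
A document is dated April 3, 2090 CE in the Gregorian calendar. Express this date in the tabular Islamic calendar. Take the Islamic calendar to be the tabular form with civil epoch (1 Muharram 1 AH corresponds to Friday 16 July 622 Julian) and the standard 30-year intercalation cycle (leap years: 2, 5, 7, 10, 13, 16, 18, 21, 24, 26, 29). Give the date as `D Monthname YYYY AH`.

3 Shawwal 1513 AH

Both dates share Julian Day Number 2484510; in the tabular Islamic calendar that is 3 Shawwal 1513 AH.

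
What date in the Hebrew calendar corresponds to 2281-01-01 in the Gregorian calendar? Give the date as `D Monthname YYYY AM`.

9 Tevet 6041 AM

Both dates share Julian Day Number 2554179; in the Hebrew calendar that is 9 Tevet 6041 AM.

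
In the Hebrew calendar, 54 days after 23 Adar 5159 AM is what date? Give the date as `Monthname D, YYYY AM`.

Iyar 18, 5159 AM

JDN of 23 Adar 5159 AM = 2232102.
2232102 + 54 = 2232156.
JDN 2232156 in the Hebrew calendar is Iyar 18, 5159 AM.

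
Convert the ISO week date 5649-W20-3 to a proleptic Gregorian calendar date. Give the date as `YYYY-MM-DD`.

ISO week 1 of 5649 is the week containing the first Thursday of 5649.
Week 20, day 3 (Wednesday) lands on 5649-05-19.

5649-05-19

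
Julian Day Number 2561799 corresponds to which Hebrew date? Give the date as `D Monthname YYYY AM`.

10 Cheshvan 6062 AM

JDN 2561799 is 13 November 2301 in the Gregorian calendar.
In the Hebrew calendar that day is 10 Cheshvan 6062 AM.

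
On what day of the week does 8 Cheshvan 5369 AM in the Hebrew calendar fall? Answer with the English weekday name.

In the Gregorian calendar this is 18 October 1608 (JDN 2308661).
2308661 ≡ 5 (mod 7); counting from Monday = 0 gives Saturday.

Saturday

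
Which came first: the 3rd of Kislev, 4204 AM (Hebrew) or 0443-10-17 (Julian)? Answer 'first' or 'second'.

second

First date → JDN 1883179; second date → JDN 1883153.
JDN 1883153 < JDN 1883179, so the second date is earlier.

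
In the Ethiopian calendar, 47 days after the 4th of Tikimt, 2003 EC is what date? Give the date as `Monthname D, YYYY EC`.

Counting 47 days forward from JDN 2455484 reaches JDN 2455531, which is Hidar 21, 2003 EC.

Hidar 21, 2003 EC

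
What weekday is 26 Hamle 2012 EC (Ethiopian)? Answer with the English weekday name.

Sunday

This is JDN 2459064 (2 August 2020 Gregorian).
Since JDN mod 7 = 6 (0 = Monday), the day is Sunday.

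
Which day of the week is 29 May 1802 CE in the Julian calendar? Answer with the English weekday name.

This is JDN 2379387 (10 June 1802 Gregorian).
2379387 ≡ 3 (mod 7); counting from Monday = 0 gives Thursday.

Thursday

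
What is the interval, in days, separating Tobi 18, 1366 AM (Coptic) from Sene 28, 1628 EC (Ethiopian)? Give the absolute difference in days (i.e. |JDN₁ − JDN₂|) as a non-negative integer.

First date → JDN 2323733; second date → JDN 2318780.
The interval is |2323733 − 2318780| = 4953 days.

4953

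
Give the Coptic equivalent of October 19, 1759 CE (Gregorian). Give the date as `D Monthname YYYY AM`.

10 Paopi 1476 AM

Both dates share Julian Day Number 2363813; in the Coptic calendar that is 10 Paopi 1476 AM.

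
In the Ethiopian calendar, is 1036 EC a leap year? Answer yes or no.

no

1036 mod 4 = 0; in the Ethiopian calendar a year is leap when year mod 4 = 3, so it is a common year.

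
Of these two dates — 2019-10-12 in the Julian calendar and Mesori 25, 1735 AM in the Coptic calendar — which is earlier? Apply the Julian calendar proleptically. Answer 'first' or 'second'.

second

Converting both to JDN: 2458782 vs 2458727; the smaller is the second.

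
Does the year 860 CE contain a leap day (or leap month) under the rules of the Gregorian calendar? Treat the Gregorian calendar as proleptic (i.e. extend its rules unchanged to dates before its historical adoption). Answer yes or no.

yes

860 is divisible by 4 and not by 100, so it is a leap year.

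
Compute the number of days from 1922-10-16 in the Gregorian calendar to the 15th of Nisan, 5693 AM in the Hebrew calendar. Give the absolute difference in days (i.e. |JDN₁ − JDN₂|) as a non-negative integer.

3830

JDN of the first date = 2423344.
JDN of the second date = 2427174.
|2427174 − 2423344| = 3830.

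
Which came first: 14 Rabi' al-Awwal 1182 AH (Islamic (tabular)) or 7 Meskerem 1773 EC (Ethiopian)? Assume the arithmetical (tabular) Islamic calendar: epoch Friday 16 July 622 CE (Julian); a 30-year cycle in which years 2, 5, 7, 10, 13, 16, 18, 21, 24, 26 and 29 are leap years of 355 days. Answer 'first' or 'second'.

First date → JDN 2367019; second date → JDN 2371450.
JDN 2367019 < JDN 2371450, so the first date is earlier.

first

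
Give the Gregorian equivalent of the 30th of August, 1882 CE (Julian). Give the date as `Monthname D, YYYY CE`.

At this point the Julian calendar is 12 days behind the Gregorian.
30 August 1882 Julian + 12 days → 11 September 1882 Gregorian.

September 11, 1882 CE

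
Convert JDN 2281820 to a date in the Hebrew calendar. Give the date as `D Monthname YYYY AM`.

10 Iyar 5295 AM

JDN 2281820 is 24 April 1535 in the proleptic Gregorian calendar.
In the Hebrew calendar that day is 10 Iyar 5295 AM.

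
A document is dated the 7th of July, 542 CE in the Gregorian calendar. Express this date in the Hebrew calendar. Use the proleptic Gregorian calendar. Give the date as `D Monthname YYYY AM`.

Julian Day Number of the source date = 1919209.
Converting JDN 1919209 to the Hebrew calendar gives 7 Tammuz 4302 AM.

7 Tammuz 4302 AM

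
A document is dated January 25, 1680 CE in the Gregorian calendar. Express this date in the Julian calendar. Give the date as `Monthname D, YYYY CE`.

At this point the Julian calendar is 10 days behind the Gregorian.
25 January 1680 Gregorian − 10 days → 15 January 1680 Julian.

January 15, 1680 CE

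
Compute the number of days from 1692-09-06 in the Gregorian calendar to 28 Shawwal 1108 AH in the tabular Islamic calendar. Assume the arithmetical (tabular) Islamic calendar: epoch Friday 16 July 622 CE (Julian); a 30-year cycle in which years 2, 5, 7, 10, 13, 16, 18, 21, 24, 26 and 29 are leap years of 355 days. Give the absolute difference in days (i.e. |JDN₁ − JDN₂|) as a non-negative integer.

First date → JDN 2339300; second date → JDN 2341017.
The interval is |2339300 − 2341017| = 1717 days.

1717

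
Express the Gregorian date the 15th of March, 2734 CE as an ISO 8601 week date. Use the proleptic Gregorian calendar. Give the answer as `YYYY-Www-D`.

The weekday is Thursday (ISO weekday 4).
That Thursday belongs to ISO week 11 of ISO year 2734.

2734-W11-4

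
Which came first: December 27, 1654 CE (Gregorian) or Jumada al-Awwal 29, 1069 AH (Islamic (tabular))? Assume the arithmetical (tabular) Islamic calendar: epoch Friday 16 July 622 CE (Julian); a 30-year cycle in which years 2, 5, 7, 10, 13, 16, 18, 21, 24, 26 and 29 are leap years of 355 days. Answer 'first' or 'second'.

first

The two dates have Julian Day Numbers 2325532 and 2327050 respectively.
Since 2325532 < 2327050, the first date comes first.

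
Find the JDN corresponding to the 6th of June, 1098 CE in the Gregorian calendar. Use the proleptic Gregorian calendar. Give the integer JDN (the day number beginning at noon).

2122253

JDN 2451545 is 1 January 2000 CE (Gregorian); the target day is −329292 days from there, so JDN = 2122253.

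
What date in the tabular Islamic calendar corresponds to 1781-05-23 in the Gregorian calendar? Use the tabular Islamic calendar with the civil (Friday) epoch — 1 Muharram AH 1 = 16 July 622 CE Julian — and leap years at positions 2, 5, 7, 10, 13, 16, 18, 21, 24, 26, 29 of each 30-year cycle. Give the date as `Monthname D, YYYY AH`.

Both dates share Julian Day Number 2371700; in the tabular Islamic calendar that is 29 Jumada al-Awwal 1195 AH.

Jumada al-Awwal 29, 1195 AH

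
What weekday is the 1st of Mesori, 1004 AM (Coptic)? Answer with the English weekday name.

Sunday

In the proleptic Gregorian calendar this is 1 August 1288 (JDN 2191706).
JDN 2191706 mod 7 = 6, and JDN 0 was a Monday, so this is a Sunday.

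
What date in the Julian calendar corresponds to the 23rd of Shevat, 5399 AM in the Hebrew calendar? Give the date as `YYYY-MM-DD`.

1639-01-18

Julian Day Number of the source date = 2319720.
Converting JDN 2319720 to the Julian calendar gives 18 January 1639 CE.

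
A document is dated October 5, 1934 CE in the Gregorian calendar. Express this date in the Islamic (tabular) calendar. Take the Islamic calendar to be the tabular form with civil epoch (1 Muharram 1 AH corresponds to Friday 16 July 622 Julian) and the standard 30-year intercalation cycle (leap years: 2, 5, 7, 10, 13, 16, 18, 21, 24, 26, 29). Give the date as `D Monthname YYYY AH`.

25 Jumada al-Thani 1353 AH

Both dates share Julian Day Number 2427716; in the tabular Islamic calendar that is 25 Jumada al-Thani 1353 AH.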